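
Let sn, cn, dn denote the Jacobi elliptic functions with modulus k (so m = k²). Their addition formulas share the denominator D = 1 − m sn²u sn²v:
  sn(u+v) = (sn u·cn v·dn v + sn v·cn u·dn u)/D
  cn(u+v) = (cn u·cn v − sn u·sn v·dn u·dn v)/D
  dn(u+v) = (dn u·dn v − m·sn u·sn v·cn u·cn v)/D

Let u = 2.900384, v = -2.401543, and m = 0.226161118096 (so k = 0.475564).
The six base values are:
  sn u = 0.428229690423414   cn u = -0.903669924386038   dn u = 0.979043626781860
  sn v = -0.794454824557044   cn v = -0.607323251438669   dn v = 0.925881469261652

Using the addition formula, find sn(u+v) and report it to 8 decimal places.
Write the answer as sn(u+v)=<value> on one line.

m = k² = 0.226161118096
D = 1 − m·sn²u·sn²v = 0.9738236007570718
sn(u+v) = (sn u·cn v·dn v + sn v·cn u·dn u)/D = 0.4620822719770449/0.9738236007570718 = 0.4745030533433488

sn(u+v)=0.47450305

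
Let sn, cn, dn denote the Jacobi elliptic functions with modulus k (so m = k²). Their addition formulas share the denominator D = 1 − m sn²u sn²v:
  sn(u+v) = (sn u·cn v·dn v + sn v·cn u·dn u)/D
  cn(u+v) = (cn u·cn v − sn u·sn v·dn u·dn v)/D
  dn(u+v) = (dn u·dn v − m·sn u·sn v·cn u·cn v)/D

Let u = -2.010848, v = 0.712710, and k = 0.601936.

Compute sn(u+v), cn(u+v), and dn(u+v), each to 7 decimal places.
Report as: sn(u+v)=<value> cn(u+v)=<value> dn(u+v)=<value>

sn(u+v)=-0.9333901 cn(u+v)=0.3588632 dn(u+v)=0.8272452

sn u = -0.9785856692431937, cn u = -0.2058399571313857, dn u = 0.8080995461959827
sn v = 0.6389050458811032, cn v = 0.7692856051868288, dn v = 0.9230916876610891
m = k² = 0.362326948096
D = 1 − m·sn²u·sn²v = 0.8583648733987944
sn(u+v) = (sn u·cn v·dn v + sn v·cn u·dn u)/D = -0.8011893172936597/0.8583648733987944 = -0.933390149251167
cn(u+v) = (cn u·cn v − sn u·sn v·dn u·dn v)/D = 0.3080356046619412/0.8583648733987944 = 0.3588632459320462
dn(u+v) = (dn u·dn v − m·sn u·sn v·cn u·cn v)/D = 0.7100781801128132/0.8583648733987944 = 0.8272451519377499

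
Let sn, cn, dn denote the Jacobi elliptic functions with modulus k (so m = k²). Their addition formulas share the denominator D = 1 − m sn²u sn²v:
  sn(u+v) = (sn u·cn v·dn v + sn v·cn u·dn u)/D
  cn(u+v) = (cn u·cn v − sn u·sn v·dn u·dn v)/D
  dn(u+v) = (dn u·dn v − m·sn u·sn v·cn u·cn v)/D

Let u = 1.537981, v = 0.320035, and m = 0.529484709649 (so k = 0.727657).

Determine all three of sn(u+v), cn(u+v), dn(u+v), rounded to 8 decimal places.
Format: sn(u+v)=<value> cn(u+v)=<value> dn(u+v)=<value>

sn u = 0.9720625023470988, cn u = 0.23472215815874, dn u = 0.7068854088198385
sn v = 0.3119151295263835, cn v = 0.9501099683576314, dn v = 0.9739023963846342
m = k² = 0.529484709649
D = 1 − m·sn²u·sn²v = 0.9513240220593979
sn(u+v) = (sn u·cn v·dn v + sn v·cn u·dn u)/D = 0.9512168856251966/0.9513240220593979 = 0.9998873817629777
cn(u+v) = (cn u·cn v − sn u·sn v·dn u·dn v)/D = 0.01427695516458171/0.9513240220593979 = 0.0150074578519266
dn(u+v) = (dn u·dn v − m·sn u·sn v·cn u·cn v)/D = 0.6526350036519574/0.9513240220593979 = 0.6860280919209341

sn(u+v)=0.99988738 cn(u+v)=0.01500746 dn(u+v)=0.68602809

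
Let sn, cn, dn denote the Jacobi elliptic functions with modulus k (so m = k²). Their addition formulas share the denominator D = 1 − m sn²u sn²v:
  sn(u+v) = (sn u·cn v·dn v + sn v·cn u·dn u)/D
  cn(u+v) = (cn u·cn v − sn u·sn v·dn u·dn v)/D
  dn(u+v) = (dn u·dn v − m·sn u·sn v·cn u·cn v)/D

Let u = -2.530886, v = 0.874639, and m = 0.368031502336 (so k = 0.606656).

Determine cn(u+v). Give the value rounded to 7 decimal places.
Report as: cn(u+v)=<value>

sn u = -0.8037562868323543, cn u = -0.5949586803950894, dn u = 0.8730651491592615
sn v = 0.7444092525976126, cn v = 0.6677236439179489, dn v = 0.8922203389992143
m = k² = 0.368031502336
D = 1 − m·sn²u·sn²v = 0.8682479791090587
cn(u+v) = (cn u·cn v − sn u·sn v·dn u·dn v)/D = 0.06880606559291305/0.8682479791090587 = 0.07924702072271737

cn(u+v)=0.0792470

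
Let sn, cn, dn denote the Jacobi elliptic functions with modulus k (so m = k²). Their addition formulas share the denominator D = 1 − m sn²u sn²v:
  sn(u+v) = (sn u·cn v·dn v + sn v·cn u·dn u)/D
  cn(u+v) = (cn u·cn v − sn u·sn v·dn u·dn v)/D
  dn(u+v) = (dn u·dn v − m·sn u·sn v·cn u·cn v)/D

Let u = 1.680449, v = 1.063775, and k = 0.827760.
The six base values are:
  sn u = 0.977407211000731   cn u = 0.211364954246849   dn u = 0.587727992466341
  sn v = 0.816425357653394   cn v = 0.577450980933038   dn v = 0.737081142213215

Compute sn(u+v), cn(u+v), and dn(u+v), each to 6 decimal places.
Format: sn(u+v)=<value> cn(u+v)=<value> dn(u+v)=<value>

sn(u+v)=0.917935 cn(u+v)=-0.396732 dn(u+v)=0.650122

m = k² = 0.6851866176
D = 1 − m·sn²u·sn²v = 0.563692257258727
sn(u+v) = (sn u·cn v·dn v + sn v·cn u·dn u)/D = 0.5174326217281298/0.563692257258727 = 0.9179345911977559
cn(u+v) = (cn u·cn v − sn u·sn v·dn u·dn v)/D = -0.2236346191111586/0.563692257258727 = -0.3967317560803631
dn(u+v) = (dn u·dn v − m·sn u·sn v·cn u·cn v)/D = 0.3664689368794122/0.563692257258727 = 0.6501223533946963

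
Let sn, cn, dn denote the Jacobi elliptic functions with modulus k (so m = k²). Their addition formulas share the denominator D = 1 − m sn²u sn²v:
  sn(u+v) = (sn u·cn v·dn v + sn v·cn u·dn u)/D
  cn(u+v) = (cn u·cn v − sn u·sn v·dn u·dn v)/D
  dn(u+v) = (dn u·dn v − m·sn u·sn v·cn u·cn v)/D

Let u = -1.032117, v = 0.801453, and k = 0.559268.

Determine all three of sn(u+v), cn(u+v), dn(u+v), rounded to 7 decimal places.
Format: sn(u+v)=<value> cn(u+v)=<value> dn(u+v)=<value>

sn(u+v)=-0.2280082 cn(u+v)=0.9736592 dn(u+v)=0.9918363

sn u = -0.8338382596392226, cn u = 0.552008837575842, dn u = 0.8846060620655451
sn v = 0.7018425888305725, cn v = 0.7123320717920821, dn v = 0.9197442799011196
m = k² = 0.312780695824
D = 1 − m·sn²u·sn²v = 0.8928769289582674
sn(u+v) = (sn u·cn v·dn v + sn v·cn u·dn u)/D = -0.2035832561807113/0.8928769289582674 = -0.2280081941620273
cn(u+v) = (cn u·cn v − sn u·sn v·dn u·dn v)/D = 0.8693578481090544/0.8928769289582674 = 0.97365921317213
dn(u+v) = (dn u·dn v − m·sn u·sn v·cn u·cn v)/D = 0.8855877466803076/0.8928769289582674 = 0.9918362967598858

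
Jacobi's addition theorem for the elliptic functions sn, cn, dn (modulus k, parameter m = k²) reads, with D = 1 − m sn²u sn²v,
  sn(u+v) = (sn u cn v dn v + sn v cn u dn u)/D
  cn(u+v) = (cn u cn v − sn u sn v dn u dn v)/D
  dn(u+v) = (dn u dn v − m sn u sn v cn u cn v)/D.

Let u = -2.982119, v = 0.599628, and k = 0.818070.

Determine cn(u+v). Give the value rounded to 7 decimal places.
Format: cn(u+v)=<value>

sn u = -0.8258048701768743, cn u = -0.5639559525283475, dn u = 0.7372993440470193
sn v = 0.5458836469126321, cn v = 0.8378609932640168, dn v = 0.8947481828271002
m = k² = 0.6692385249
D = 1 − m·sn²u·sn²v = 0.8640009165570083
cn(u+v) = (cn u·cn v − sn u·sn v·dn u·dn v)/D = -0.1751295460569477/0.8640009165570083 = -0.2026960188362165

cn(u+v)=-0.2026960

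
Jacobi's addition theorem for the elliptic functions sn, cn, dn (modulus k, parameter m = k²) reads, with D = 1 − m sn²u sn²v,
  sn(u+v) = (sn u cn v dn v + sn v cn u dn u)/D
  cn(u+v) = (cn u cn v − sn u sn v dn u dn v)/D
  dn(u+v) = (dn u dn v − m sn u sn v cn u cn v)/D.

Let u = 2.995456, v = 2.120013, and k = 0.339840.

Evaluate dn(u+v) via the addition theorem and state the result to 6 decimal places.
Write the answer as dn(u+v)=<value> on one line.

sn u = 0.240597031823451, cn u = -0.9706250915146101, dn u = 0.996651678024561
sn v = 0.8901892535178468, cn v = -0.4555909271718858, dn v = 0.9531424292259851
m = k² = 0.1154912256
D = 1 − m·sn²u·sn²v = 0.9947022163959987
dn(u+v) = (dn u·dn v − m·sn u·sn v·cn u·cn v)/D = 0.9390127429688153/0.9947022163959987 = 0.9440139244597672

dn(u+v)=0.944014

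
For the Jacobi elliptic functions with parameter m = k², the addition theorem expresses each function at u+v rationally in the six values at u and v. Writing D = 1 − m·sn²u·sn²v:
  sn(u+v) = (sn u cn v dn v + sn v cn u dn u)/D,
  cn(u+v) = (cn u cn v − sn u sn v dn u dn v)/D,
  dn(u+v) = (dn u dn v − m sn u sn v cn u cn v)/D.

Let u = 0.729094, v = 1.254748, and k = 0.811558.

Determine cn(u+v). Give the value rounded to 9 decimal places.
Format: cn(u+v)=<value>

sn u = 0.6374974346054546, cn u = 0.7704524780098148, dn u = 0.8557641462708083
sn v = 0.8896830688481484, cn v = 0.4565786208364785, dn v = 0.6918623621963254
m = k² = 0.658626387364
D = 1 − m·sn²u·sn²v = 0.788131368771616
cn(u+v) = (cn u·cn v − sn u·sn v·dn u·dn v)/D = 0.01596681959145329/0.788131368771616 = 0.02025908398537572

cn(u+v)=0.020259084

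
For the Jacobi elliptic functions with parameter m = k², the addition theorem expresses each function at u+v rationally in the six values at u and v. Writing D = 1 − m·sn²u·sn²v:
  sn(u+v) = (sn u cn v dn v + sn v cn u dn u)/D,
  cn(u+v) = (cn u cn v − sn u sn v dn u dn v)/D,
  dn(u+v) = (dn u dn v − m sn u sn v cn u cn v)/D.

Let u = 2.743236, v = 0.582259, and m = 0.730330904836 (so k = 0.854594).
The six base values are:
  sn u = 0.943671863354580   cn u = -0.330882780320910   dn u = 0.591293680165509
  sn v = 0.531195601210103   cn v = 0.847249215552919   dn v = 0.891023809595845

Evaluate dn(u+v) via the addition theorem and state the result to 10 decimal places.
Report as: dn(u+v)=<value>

dn(u+v)=0.7709730122

m = k² = 0.730330904836
D = 1 − m·sn²u·sn²v = 0.8164853958404685
dn(u+v) = (dn u·dn v − m·sn u·sn v·cn u·cn v)/D = 0.6294882050549282/0.8164853958404685 = 0.7709730122079522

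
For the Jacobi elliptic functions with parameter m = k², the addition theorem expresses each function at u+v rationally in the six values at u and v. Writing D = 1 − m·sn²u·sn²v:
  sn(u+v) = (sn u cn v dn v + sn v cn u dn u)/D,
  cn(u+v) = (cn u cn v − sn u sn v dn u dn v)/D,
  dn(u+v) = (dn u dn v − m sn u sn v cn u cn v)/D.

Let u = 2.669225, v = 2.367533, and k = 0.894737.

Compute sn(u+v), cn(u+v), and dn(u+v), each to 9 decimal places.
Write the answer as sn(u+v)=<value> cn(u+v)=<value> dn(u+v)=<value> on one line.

sn u = 0.9824600872274811, cn u = -0.1864729926959134, dn u = 0.4767417714274619
sn v = 0.9988102155472557, cn v = -0.04876631335711757, dn v = 0.4487198922425479
m = k² = 0.800554299169
D = 1 − m·sn²u·sn²v = 0.2291203567954749
sn(u+v) = (sn u·cn v·dn v + sn v·cn u·dn u)/D = -0.110292292886599/0.2291203567954749 = -0.4813727354005992
cn(u+v) = (cn u·cn v − sn u·sn v·dn u·dn v)/D = -0.2008276575272997/0.2291203567954749 = -0.8765159950696534
dn(u+v) = (dn u·dn v − m·sn u·sn v·cn u·cn v)/D = 0.2067797942032601/0.2291203567954749 = 0.9024942047722231

sn(u+v)=-0.481372735 cn(u+v)=-0.876515995 dn(u+v)=0.902494205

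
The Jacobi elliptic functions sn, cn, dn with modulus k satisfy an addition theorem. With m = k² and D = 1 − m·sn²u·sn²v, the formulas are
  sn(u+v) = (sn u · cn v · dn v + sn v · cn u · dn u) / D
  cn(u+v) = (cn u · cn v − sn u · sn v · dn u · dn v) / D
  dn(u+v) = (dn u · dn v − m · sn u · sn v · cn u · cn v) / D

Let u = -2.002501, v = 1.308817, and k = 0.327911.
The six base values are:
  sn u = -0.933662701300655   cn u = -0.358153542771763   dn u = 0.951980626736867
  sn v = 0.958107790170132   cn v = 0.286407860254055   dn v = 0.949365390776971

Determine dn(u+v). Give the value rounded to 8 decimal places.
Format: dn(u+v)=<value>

m = k² = 0.107525623921
D = 1 − m·sn²u·sn²v = 0.9139559719575932
dn(u+v) = (dn u·dn v − m·sn u·sn v·cn u·cn v)/D = 0.8939107912299678/0.9139559719575932 = 0.978067673561243

dn(u+v)=0.97806767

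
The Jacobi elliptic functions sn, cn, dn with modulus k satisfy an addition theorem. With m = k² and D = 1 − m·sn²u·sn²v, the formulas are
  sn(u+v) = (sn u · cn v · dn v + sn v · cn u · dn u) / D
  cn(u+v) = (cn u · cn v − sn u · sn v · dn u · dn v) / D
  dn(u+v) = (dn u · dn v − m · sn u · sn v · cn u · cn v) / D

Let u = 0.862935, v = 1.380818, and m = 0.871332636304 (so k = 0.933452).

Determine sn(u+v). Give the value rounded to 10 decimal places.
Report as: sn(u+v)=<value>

sn u = 0.7059432093026489, cn u = 0.7082684415103334, dn u = 0.7521743907547539
sn v = 0.8988967867898526, cn v = 0.4381604348853034, dn v = 0.5440126674328592
m = k² = 0.871332636304
D = 1 − m·sn²u·sn²v = 0.6491324801394548
sn(u+v) = (sn u·cn v·dn v + sn v·cn u·dn u)/D = 0.6471515487223907/0.6491324801394548 = 0.9969483403193158

sn(u+v)=0.9969483403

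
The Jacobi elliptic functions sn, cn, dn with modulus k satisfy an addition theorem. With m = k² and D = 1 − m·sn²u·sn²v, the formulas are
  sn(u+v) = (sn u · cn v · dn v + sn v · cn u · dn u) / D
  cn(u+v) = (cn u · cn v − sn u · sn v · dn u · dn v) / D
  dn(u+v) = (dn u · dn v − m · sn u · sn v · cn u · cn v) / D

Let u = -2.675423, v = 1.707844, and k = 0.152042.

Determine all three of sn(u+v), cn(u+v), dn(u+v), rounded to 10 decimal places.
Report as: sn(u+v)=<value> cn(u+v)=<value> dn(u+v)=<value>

sn(u+v)=-0.8218712261 cn(u+v)=0.5696733167 dn(u+v)=0.9921619132

sn u = -0.4654538499753163, cn u = -0.8850721516029955, dn u = 0.9974927641637215
sn v = 0.9920257649886557, cn v = -0.1260352395113066, dn v = 0.9885597793692827
m = k² = 0.023116769764
D = 1 − m·sn²u·sn²v = 0.9950713689917365
sn(u+v) = (sn u·cn v·dn v + sn v·cn u·dn u)/D = -0.817820526070634/0.9950713689917365 = -0.8218712260802928
cn(u+v) = (cn u·cn v − sn u·sn v·dn u·dn v)/D = 0.5668656071103981/0.9950713689917365 = 0.5696733166835851
dn(u+v) = (dn u·dn v − m·sn u·sn v·cn u·cn v)/D = 0.9872719132649254/0.9950713689917365 = 0.992161913235717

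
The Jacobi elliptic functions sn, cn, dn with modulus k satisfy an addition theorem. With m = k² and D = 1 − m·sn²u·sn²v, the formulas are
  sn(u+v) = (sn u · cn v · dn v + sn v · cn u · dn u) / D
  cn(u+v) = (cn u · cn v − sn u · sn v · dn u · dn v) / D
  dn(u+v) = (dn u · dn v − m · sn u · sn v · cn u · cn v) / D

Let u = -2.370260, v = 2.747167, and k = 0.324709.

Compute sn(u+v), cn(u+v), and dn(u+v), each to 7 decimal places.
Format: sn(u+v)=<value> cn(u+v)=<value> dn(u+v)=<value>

sn(u+v)=0.3671964 cn(u+v)=0.9301434 dn(u+v)=0.9928664

sn u = -0.7511760440573899, cn u = -0.6601019245800532, dn u = 0.9697969606876581
sn v = 0.4623599126955067, cn v = -0.8866923429985191, dn v = 0.9886658965475721
m = k² = 0.105435934681
D = 1 − m·sn²u·sn²v = 0.9872816006613584
sn(u+v) = (sn u·cn v·dn v + sn v·cn u·dn u)/D = 0.3625262707422887/0.9872816006613584 = 0.3671964214662161
cn(u+v) = (cn u·cn v − sn u·sn v·dn u·dn v)/D = 0.9183134878820755/0.9872816006613584 = 0.93014342338287
dn(u+v) = (dn u·dn v − m·sn u·sn v·cn u·cn v)/D = 0.9802387515176177/0.9872816006613584 = 0.992866423177518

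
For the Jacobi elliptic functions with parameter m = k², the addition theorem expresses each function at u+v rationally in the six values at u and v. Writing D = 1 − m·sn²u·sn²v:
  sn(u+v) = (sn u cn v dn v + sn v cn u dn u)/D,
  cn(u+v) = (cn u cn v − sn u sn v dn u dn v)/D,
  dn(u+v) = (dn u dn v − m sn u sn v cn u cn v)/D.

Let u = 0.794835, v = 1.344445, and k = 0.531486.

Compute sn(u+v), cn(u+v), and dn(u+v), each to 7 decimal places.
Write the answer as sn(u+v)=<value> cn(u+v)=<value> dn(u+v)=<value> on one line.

sn(u+v)=0.9315623 cn(u+v)=-0.3635817 dn(u+v)=0.8688290

sn u = 0.6990750809746858, cn u = 0.7150482719091323, dn u = 0.9284134984480068
sn v = 0.9534855805258562, cn v = 0.3014386301210762, dn v = 0.8620846871642264
m = k² = 0.282477368196
D = 1 − m·sn²u·sn²v = 0.8744954239752018
sn(u+v) = (sn u·cn v·dn v + sn v·cn u·dn u)/D = 0.8146469677567057/0.8744954239752018 = 0.9315622991525303
cn(u+v) = (cn u·cn v − sn u·sn v·dn u·dn v)/D = -0.3179505692373781/0.8744954239752018 = -0.3635817415625429
dn(u+v) = (dn u·dn v − m·sn u·sn v·cn u·cn v)/D = 0.7597869641924996/0.8744954239752018 = 0.8688289765299504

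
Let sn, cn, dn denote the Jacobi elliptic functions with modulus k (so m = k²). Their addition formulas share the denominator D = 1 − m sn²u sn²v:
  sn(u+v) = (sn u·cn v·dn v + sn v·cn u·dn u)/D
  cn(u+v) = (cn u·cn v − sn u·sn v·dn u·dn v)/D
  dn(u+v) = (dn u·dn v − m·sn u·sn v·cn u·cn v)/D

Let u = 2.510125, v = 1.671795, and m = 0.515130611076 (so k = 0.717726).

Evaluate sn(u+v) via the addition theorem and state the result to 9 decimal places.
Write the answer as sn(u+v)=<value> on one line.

sn(u+v)=-0.426238182

sn u = 0.8946485532802587, cn u = -0.4467705967423775, dn u = 0.7666103977649019
sn v = 0.9907055078364227, cn v = 0.1360242505679622, dn v = 0.7031362904092605
m = k² = 0.515130611076
D = 1 − m·sn²u·sn²v = 0.595320279834009
sn(u+v) = (sn u·cn v·dn v + sn v·cn u·dn u)/D = -0.2537482340519489/0.595320279834009 = -0.4262381824497909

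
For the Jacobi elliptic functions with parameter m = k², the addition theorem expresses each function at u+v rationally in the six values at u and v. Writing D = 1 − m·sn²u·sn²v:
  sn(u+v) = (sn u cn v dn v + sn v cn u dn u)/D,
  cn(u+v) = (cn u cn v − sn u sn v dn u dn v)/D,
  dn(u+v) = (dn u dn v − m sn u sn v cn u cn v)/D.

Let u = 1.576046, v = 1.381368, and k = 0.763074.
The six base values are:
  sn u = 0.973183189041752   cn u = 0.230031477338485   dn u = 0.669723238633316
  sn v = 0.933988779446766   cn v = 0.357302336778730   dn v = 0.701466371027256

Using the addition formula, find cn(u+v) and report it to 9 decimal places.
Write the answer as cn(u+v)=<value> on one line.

cn(u+v)=-0.664478527

m = k² = 0.582281929476
D = 1 − m·sn²u·sn²v = 0.5189327118263173
cn(u+v) = (cn u·cn v − sn u·sn v·dn u·dn v)/D = -0.3448196437267994/0.5189327118263173 = -0.6644785265381532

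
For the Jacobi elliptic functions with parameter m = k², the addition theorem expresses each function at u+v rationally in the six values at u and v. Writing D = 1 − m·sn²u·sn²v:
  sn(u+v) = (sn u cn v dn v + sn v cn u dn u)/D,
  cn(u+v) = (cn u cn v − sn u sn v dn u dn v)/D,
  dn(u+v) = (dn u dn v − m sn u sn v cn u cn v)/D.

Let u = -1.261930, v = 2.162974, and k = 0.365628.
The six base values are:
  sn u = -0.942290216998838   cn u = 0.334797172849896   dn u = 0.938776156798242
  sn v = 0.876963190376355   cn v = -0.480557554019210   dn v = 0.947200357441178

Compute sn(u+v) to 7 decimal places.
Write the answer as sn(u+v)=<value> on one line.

sn(u+v)=0.7753220

m = k² = 0.133683834384
D = 1 − m·sn²u·sn²v = 0.9087125685473307
sn(u+v) = (sn u·cn v·dn v + sn v·cn u·dn u)/D = 0.704544883300257/0.9087125685473307 = 0.7753220409689541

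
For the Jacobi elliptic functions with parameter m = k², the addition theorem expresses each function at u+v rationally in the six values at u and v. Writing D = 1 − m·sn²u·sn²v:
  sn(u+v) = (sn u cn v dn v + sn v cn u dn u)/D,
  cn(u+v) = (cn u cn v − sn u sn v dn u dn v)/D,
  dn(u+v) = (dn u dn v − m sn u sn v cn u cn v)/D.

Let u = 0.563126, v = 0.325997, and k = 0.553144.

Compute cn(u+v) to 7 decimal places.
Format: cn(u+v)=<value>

cn(u+v)=0.6534305

sn u = 0.5266125849115101, cn u = 0.8501053966496258, dn u = 0.9566340084061247
sn v = 0.3186169363366279, cn v = 0.9478835624059852, dn v = 0.9843470391491555
m = k² = 0.305968284736
D = 1 − m·sn²u·sn²v = 0.9913861641025312
cn(u+v) = (cn u·cn v − sn u·sn v·dn u·dn v)/D = 0.6478020016429391/0.9913861641025312 = 0.6534305451290745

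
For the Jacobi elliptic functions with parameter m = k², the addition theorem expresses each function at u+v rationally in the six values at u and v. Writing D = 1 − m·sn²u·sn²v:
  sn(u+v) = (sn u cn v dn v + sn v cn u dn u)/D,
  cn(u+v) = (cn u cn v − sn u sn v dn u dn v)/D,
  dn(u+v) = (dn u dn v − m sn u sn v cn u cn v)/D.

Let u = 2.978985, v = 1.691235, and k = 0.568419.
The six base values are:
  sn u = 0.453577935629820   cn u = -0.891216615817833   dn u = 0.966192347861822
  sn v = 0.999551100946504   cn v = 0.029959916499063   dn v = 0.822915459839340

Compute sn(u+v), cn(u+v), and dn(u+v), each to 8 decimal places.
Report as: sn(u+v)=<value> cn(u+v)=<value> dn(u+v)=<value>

m = k² = 0.323100159561
D = 1 − m·sn²u·sn²v = 0.9335873184191165
sn(u+v) = (sn u·cn v·dn v + sn v·cn u·dn u)/D = -0.8495174060522582/0.9335873184191165 = -0.9099495990270975
cn(u+v) = (cn u·cn v − sn u·sn v·dn u·dn v)/D = -0.3871762620916208/0.9335873184191165 = -0.4147188532372559
dn(u+v) = (dn u·dn v − m·sn u·sn v·cn u·cn v)/D = 0.7990058917740997/0.9335873184191165 = 0.8558448428017325

sn(u+v)=-0.90994960 cn(u+v)=-0.41471885 dn(u+v)=0.85584484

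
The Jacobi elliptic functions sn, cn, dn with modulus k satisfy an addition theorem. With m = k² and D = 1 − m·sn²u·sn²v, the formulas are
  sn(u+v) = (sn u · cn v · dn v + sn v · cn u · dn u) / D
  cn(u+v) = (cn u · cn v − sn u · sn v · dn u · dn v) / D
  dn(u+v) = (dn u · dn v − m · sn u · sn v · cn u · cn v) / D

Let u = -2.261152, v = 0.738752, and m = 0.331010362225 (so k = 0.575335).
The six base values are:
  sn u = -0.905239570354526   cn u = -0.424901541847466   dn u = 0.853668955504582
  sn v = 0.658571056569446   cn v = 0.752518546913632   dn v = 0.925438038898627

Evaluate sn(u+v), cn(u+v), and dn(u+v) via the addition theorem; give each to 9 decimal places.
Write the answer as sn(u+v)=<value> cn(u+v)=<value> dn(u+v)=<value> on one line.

sn(u+v)=-0.985201785 cn(u+v)=0.171398491 dn(u+v)=0.823840929

m = k² = 0.331010362225
D = 1 − m·sn²u·sn²v = 0.8823548766877732
sn(u+v) = (sn u·cn v·dn v + sn v·cn u·dn u)/D = -0.8692975996302499/0.8823548766877732 = -0.9852017851292007
cn(u+v) = (cn u·cn v − sn u·sn v·dn u·dn v)/D = 0.1512342940334009/0.8823548766877732 = 0.1713984905949765
dn(u+v) = (dn u·dn v − m·sn u·sn v·cn u·cn v)/D = 0.7269200609906603/0.8823548766877732 = 0.8238409286288623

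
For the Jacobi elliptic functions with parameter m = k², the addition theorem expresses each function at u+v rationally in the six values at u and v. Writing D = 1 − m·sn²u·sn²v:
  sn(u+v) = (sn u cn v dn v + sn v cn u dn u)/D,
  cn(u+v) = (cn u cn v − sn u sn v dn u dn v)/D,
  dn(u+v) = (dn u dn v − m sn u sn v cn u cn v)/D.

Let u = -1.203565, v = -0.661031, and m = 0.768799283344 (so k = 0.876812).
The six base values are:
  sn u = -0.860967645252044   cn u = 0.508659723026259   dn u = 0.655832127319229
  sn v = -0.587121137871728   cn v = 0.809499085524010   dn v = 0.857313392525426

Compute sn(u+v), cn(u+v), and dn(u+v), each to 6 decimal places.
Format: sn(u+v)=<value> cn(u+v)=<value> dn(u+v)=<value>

sn(u+v)=-0.987323 cn(u+v)=0.158726 dn(u+v)=0.500569

m = k² = 0.768799283344
D = 1 − m·sn²u·sn²v = 0.8035545089933966
sn(u+v) = (sn u·cn v·dn v + sn v·cn u·dn u)/D = -0.7933676345626515/0.8035545089933966 = -0.9873227337825457
cn(u+v) = (cn u·cn v − sn u·sn v·dn u·dn v)/D = 0.127544679826646/0.8035545089933966 = 0.1587256102718156
dn(u+v) = (dn u·dn v − m·sn u·sn v·cn u·cn v)/D = 0.4022347845527364/0.8035545089933966 = 0.5005693827250267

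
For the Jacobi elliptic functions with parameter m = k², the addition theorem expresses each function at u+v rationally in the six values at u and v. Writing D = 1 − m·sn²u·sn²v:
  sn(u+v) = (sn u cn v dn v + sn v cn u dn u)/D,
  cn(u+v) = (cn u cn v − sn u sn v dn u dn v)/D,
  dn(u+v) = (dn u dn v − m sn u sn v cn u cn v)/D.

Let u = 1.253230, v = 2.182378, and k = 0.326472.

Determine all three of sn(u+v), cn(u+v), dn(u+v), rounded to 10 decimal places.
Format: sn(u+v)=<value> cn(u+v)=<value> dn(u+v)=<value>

sn(u+v)=-0.2033024290 cn(u+v)=-0.9791159903 dn(u+v)=0.9977949111

sn u = 0.9417262694689406, cn u = 0.3363801917356495, dn u = 0.9515651229164614
sn v = 0.8583046927458926, cn v = -0.5131403847003068, dn v = 0.9599380100095367
m = k² = 0.106583966784
D = 1 − m·sn²u·sn²v = 0.9303655380800523
sn(u+v) = (sn u·cn v·dn v + sn v·cn u·dn u)/D = -0.189145573707569/0.9303655380800523 = -0.203302428954859
cn(u+v) = (cn u·cn v − sn u·sn v·dn u·dn v)/D = -0.9109357751201892/0.9303655380800523 = -0.9791159902590982
dn(u+v) = (dn u·dn v − m·sn u·sn v·cn u·cn v)/D = 0.9283139993179161/0.9303655380800523 = 0.9977949110557449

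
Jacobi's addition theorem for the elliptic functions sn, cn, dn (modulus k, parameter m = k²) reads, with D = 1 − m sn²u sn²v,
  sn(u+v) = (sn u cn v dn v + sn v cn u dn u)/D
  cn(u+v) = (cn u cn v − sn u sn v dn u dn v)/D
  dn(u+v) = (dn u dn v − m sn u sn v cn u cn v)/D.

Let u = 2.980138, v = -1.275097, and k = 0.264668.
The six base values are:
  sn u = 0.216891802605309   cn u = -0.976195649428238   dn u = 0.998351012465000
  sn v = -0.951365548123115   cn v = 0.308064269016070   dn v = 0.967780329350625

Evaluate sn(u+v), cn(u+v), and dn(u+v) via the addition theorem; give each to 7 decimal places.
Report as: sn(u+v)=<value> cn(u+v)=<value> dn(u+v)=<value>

sn(u+v)=0.9948183 cn(u+v)=-0.1016684 dn(u+v)=0.9647149

m = k² = 0.070049150224
D = 1 − m·sn²u·sn²v = 0.9970174757183965
sn(u+v) = (sn u·cn v·dn v + sn v·cn u·dn u)/D = 0.9918512684971338/0.9970174757183965 = 0.9948183383470383
cn(u+v) = (cn u·cn v − sn u·sn v·dn u·dn v)/D = -0.1013652211979527/0.9970174757183965 = -0.1016684498182085
dn(u+v) = (dn u·dn v − m·sn u·sn v·cn u·cn v)/D = 0.9618376519490282/0.9970174757183965 = 0.9647149376754709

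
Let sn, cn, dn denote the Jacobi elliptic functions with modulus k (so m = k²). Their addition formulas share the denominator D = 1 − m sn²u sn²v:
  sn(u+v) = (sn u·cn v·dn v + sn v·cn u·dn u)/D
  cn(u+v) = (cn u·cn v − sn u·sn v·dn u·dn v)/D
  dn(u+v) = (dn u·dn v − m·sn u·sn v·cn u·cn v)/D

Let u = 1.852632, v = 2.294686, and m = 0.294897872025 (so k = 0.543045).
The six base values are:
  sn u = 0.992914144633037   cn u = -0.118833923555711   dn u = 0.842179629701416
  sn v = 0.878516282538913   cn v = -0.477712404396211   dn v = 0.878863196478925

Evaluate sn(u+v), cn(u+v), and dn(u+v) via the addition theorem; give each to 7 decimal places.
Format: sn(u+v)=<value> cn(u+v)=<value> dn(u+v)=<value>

sn(u+v)=-0.6508263 cn(u+v)=-0.7592266 dn(u+v)=0.9354617

m = k² = 0.294897872025
D = 1 − m·sn²u·sn²v = 0.7756145645242765
sn(u+v) = (sn u·cn v·dn v + sn v·cn u·dn u)/D = -0.504790376774027/0.7756145645242765 = -0.6508263251653098
cn(u+v) = (cn u·cn v − sn u·sn v·dn u·dn v)/D = -0.5888672415905974/0.7756145645242765 = -0.7592266423616985
dn(u+v) = (dn u·dn v − m·sn u·sn v·cn u·cn v)/D = 0.7255577479073149/0.7756145645242765 = 0.9354617371739738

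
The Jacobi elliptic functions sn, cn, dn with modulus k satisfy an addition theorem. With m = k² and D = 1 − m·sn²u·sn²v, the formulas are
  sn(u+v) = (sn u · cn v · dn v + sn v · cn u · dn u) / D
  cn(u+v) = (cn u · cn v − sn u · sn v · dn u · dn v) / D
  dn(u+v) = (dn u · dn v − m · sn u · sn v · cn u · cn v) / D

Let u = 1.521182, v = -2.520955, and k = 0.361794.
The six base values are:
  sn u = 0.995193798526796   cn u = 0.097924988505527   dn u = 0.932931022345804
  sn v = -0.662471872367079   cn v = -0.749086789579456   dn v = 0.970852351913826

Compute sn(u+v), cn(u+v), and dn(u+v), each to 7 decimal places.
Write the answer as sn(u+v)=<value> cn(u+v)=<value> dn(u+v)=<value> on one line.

sn(u+v)=-0.8315923 cn(u+v)=0.5553866 dn(u+v)=0.9536667

m = k² = 0.130894898436
D = 1 − m·sn²u·sn²v = 0.9431051535648332
sn(u+v) = (sn u·cn v·dn v + sn v·cn u·dn u)/D = -0.7842789634376863/0.9431051535648332 = -0.8315922784147649
cn(u+v) = (cn u·cn v − sn u·sn v·dn u·dn v)/D = 0.5237879706423734/0.9431051535648332 = 0.5553866063211645
dn(u+v) = (dn u·dn v − m·sn u·sn v·cn u·cn v)/D = 0.8994079888750754/0.9431051535648332 = 0.9536667098842718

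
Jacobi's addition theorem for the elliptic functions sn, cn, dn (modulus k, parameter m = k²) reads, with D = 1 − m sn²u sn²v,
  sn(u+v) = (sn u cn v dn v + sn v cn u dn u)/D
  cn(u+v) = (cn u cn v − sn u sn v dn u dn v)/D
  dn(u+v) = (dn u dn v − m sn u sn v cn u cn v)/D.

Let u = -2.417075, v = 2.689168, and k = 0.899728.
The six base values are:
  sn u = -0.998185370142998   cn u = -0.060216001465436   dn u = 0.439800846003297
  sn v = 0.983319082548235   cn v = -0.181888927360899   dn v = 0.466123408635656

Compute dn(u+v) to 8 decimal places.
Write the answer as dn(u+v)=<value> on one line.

dn(u+v)=0.97090005

m = k² = 0.809510473984
D = 1 − m·sn²u·sn²v = 0.2201091813546331
dn(u+v) = (dn u·dn v − m·sn u·sn v·cn u·cn v)/D = 0.2137040152158299/0.2201091813546331 = 0.9709000501506415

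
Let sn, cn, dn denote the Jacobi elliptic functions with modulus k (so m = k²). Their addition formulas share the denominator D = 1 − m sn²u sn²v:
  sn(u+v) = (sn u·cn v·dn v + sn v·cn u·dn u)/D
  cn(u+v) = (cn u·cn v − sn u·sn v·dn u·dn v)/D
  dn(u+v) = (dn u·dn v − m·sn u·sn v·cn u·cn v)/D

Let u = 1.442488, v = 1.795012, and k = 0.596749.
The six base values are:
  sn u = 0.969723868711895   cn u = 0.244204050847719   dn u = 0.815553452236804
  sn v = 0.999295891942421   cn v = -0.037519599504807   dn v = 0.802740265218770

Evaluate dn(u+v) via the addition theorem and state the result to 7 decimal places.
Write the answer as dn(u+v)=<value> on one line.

m = k² = 0.356109369001
D = 1 − m·sn²u·sn²v = 0.6655988403809462
dn(u+v) = (dn u·dn v − m·sn u·sn v·cn u·cn v)/D = 0.6578394109284031/0.6655988403809462 = 0.988342183036103

dn(u+v)=0.9883422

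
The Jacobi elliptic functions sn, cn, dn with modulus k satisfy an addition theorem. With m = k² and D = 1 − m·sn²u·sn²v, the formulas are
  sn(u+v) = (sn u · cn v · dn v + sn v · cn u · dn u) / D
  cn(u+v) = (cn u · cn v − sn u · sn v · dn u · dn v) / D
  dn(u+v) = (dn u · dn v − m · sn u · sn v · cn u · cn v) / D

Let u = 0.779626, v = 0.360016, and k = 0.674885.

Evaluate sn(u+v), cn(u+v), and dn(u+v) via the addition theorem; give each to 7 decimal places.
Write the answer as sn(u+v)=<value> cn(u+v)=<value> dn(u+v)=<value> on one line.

sn(u+v)=0.8691029 cn(u+v)=0.4946313 dn(u+v)=0.8099170

sn u = 0.6801867137092946, cn u = 0.7330389038061692, dn u = 0.888411564465242
sn v = 0.3490653909593772, cn v = 0.9370983688142762, dn v = 0.9718552034463332
m = k² = 0.455469763225
D = 1 − m·sn²u·sn²v = 0.9743238784203017
sn(u+v) = (sn u·cn v·dn v + sn v·cn u·dn u)/D = 0.8467877429913414/0.9743238784203017 = 0.8691029356318988
cn(u+v) = (cn u·cn v − sn u·sn v·dn u·dn v)/D = 0.4819310514789525/0.9743238784203017 = 0.4946312639492328
dn(u+v) = (dn u·dn v − m·sn u·sn v·cn u·cn v)/D = 0.7891214497264738/0.9743238784203017 = 0.8099169764841423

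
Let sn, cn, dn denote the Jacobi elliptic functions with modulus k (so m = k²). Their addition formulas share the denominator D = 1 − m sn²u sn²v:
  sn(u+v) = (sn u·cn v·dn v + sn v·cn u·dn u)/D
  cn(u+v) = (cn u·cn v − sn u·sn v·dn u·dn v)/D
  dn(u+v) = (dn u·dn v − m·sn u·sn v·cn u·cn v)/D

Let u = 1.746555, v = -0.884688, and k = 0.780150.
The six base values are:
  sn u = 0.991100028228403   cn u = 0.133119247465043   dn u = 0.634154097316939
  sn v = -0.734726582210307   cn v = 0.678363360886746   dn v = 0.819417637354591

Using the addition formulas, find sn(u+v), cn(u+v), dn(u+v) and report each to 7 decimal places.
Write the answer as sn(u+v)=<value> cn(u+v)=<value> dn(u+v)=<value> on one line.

sn(u+v)=0.7218588 cn(u+v)=0.6920404 dn(u+v)=0.8263491

m = k² = 0.6086340225
D = 1 − m·sn²u·sn²v = 0.6772674954966514
sn(u+v) = (sn u·cn v·dn v + sn v·cn u·dn u)/D = 0.4888915043042335/0.6772674954966514 = 0.7218588040250202
cn(u+v) = (cn u·cn v − sn u·sn v·dn u·dn v)/D = 0.4686964449144567/0.6772674954966514 = 0.6920403651894646
dn(u+v) = (dn u·dn v − m·sn u·sn v·cn u·cn v)/D = 0.5596594130519211/0.6772674954966514 = 0.8263491408834166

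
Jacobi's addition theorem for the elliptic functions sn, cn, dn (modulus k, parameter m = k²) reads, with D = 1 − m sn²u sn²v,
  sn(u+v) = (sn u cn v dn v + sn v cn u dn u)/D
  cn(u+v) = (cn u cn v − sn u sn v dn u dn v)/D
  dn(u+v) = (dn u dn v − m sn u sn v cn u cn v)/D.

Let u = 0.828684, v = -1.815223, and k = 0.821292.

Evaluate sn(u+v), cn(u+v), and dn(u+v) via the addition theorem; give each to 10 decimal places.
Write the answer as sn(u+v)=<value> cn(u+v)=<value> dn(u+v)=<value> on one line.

sn(u+v)=-0.7824946204 cn(u+v)=0.6226573449 dn(u+v)=0.7661543779

sn u = 0.6986936596626706, cn u = 0.715420973935755, dn u = 0.818973378405558
sn v = -0.9917382607445989, cn v = 0.1282779099271501, dn v = 0.5801541486845799
m = k² = 0.674520549264
D = 1 − m·sn²u·sn²v = 0.6761358129683612
sn(u+v) = (sn u·cn v·dn v + sn v·cn u·dn u)/D = -0.5290726362755247/0.6761358129683612 = -0.7824946203526744
cn(u+v) = (cn u·cn v − sn u·sn v·dn u·dn v)/D = 0.42100093007362/0.6761358129683612 = 0.6226573448688484
dn(u+v) = (dn u·dn v − m·sn u·sn v·cn u·cn v)/D = 0.5180244131720433/0.6761358129683612 = 0.766154377916798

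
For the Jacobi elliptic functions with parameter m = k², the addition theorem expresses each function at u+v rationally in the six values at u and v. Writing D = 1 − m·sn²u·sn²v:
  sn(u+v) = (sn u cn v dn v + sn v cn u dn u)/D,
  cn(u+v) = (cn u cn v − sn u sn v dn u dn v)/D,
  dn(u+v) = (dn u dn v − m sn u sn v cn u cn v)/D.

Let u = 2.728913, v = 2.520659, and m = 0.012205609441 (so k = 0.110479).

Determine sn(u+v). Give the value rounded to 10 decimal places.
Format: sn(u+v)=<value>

sn(u+v)=-0.8679295214

sn u = 0.409754070787132, cn u = -0.9121960323709888, dn u = 0.9989748233673432
sn v = 0.5892379621558564, cn v = -0.8079595435134197, dn v = 0.9978788481607423
m = k² = 0.012205609441
D = 1 − m·sn²u·sn²v = 0.9992884794290807
sn(u+v) = (sn u·cn v·dn v + sn v·cn u·dn u)/D = -0.8673119716795056/0.9992884794290807 = -0.8679295213880814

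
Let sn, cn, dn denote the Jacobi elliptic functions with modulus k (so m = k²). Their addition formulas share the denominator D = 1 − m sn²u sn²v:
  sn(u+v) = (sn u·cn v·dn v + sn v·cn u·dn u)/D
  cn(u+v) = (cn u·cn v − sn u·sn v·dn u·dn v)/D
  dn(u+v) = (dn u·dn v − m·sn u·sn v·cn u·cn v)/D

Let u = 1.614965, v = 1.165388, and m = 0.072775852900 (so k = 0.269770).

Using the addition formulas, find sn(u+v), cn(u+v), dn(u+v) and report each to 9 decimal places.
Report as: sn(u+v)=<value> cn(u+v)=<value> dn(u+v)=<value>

sn u = 0.9999044382269777, cn u = -0.01382441369433515, dn u = 0.9629320098607584
sn v = 0.9130831721614171, cn v = 0.4077733693065843, dn v = 0.969187934267417
m = k² = 0.0727758529
D = 1 − m·sn²u·sn²v = 0.9393368477484647
sn(u+v) = (sn u·cn v·dn v + sn v·cn u·dn u)/D = 0.3830163263531091/0.9393368477484647 = 0.4077518381943355
cn(u+v) = (cn u·cn v − sn u·sn v·dn u·dn v)/D = -0.8577017006424733/0.9393368477484647 = -0.9130927874258675
dn(u+v) = (dn u·dn v − m·sn u·sn v·cn u·cn v)/D = 0.9336366457561224/0.9393368477484647 = 0.9939316742380486

sn(u+v)=0.407751838 cn(u+v)=-0.913092787 dn(u+v)=0.993931674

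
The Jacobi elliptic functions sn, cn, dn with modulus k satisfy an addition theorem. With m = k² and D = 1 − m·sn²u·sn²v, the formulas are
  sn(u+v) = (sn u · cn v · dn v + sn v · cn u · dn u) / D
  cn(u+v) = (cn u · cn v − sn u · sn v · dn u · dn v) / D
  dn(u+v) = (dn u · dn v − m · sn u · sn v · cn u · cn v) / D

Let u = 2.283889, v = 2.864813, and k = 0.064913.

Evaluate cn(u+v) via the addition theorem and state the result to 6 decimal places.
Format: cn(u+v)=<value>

sn u = 0.7582564834935164, cn u = -0.651956367589156, dn u = 0.998787926631605
sn v = 0.2764342225962672, cn v = -0.9610328405302274, dn v = 0.9998389903352663
m = k² = 0.004213697569
D = 1 − m·sn²u·sn²v = 0.9998148689594974
cn(u+v) = (cn u·cn v − sn u·sn v·dn u·dn v)/D = 0.4172312066421486/0.9998148689594974 = 0.4173084633921869

cn(u+v)=0.417308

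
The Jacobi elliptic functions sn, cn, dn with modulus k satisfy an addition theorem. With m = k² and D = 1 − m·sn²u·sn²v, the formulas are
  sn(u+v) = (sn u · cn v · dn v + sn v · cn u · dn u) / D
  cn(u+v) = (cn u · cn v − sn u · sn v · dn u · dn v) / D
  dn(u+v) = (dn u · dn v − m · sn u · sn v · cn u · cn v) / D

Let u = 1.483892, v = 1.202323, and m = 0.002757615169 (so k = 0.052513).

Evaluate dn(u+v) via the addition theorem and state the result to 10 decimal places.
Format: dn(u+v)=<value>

sn u = 0.9961421052199445, cn u = 0.08775480732117771, dn u = 0.99863087322933
sn v = 0.932663041228255, cn v = 0.3607487373877589, dn v = 0.9987999098458804
m = k² = 0.002757615169
D = 1 − m·sn²u·sn²v = 0.9976197323806036
dn(u+v) = (dn u·dn v − m·sn u·sn v·cn u·cn v)/D = 0.9973513196881007/0.9976197323806036 = 0.9997309468890893

dn(u+v)=0.9997309469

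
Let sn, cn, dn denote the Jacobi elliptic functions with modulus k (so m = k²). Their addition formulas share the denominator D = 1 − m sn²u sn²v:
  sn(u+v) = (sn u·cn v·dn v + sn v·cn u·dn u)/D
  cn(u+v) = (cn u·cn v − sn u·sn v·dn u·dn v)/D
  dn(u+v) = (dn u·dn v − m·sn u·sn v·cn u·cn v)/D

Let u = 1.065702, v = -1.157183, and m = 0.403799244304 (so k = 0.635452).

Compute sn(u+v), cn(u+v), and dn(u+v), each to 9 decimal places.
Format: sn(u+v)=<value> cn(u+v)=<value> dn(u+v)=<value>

sn(u+v)=-0.091302242 cn(u+v)=0.995823228 dn(u+v)=0.998315526

sn u = 0.8420987903127321, cn u = 0.5393233050349606, dn u = 0.8447802622057785
sn v = -0.8808697982280158, cn v = 0.4733586363104984, dn v = 0.8286612128673975
m = k² = 0.403799244304
D = 1 − m·sn²u·sn²v = 0.7778148502140282
sn(u+v) = (sn u·cn v·dn v + sn v·cn u·dn u)/D = -0.07101623978171585/0.7778148502140282 = -0.09130224212378383
cn(u+v) = (cn u·cn v − sn u·sn v·dn u·dn v)/D = 0.7745660945979607/0.7778148502140282 = 0.9958232275776509
dn(u+v) = (dn u·dn v − m·sn u·sn v·cn u·cn v)/D = 0.7765046412840013/0.7778148502140282 = 0.9983155259511098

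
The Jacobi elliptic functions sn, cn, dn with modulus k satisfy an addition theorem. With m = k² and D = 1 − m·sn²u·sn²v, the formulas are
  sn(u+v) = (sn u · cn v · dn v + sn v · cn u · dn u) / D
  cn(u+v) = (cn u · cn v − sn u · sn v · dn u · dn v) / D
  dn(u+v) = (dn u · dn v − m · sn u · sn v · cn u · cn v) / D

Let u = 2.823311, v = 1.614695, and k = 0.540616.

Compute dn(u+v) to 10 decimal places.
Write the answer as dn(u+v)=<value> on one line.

sn u = 0.552975582549095, cn u = -0.8331974586522027, dn u = 0.9542695759648278
sn v = 0.9968255021372603, cn v = 0.0796173240494733, dn v = 0.8423698645357118
m = k² = 0.292265659456
D = 1 − m·sn²u·sn²v = 0.9111969300543198
dn(u+v) = (dn u·dn v − m·sn u·sn v·cn u·cn v)/D = 0.8145349971397386/0.9111969300543198 = 0.8939176266662589

dn(u+v)=0.8939176267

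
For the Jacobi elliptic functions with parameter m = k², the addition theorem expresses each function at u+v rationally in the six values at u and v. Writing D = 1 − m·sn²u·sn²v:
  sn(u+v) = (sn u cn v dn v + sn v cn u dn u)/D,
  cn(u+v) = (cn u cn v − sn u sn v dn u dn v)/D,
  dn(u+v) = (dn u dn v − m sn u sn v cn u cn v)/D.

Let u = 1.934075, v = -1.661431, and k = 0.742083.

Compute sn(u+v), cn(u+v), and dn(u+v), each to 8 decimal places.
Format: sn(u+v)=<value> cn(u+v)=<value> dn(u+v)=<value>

sn u = 0.9997326125393943, cn u = -0.02312365509942913, dn u = 0.6705276097460433
sn v = -0.9871538543971813, cn v = 0.1597725500478368, dn v = 0.6807131261936444
m = k² = 0.550687178889
D = 1 − m·sn²u·sn²v = 0.4636572978787813
sn(u+v) = (sn u·cn v·dn v + sn v·cn u·dn u)/D = 0.124036060220466/0.4636572978787813 = 0.26751667834827
cn(u+v) = (cn u·cn v − sn u·sn v·dn u·dn v)/D = 0.4467584869269278/0.4636572978787813 = 0.9635532298765379
dn(u+v) = (dn u·dn v − m·sn u·sn v·cn u·cn v)/D = 0.4544290905500086/0.4636572978787813 = 0.9800969220780273

sn(u+v)=0.26751668 cn(u+v)=0.96355323 dn(u+v)=0.98009692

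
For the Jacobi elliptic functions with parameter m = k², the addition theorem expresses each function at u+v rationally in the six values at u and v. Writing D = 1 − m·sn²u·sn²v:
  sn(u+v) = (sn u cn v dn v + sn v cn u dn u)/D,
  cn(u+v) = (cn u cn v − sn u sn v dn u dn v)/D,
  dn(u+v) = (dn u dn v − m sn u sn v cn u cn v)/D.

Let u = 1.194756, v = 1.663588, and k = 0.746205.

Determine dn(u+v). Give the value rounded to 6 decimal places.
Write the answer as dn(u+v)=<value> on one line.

dn(u+v)=0.815955

sn u = 0.8801687444926533, cn u = 0.4746609118288828, dn u = 0.7540767417901415
sn v = 0.986924169325343, cn v = 0.1611852474685006, dn v = 0.6764944285480965
m = k² = 0.556821902025
D = 1 − m·sn²u·sn²v = 0.5798389751547903
dn(u+v) = (dn u·dn v − m·sn u·sn v·cn u·cn v)/D = 0.473122488573274/0.5798389751547903 = 0.815954961370046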